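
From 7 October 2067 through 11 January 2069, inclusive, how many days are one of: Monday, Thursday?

7 October 2067 is a Friday.
From 7 October 2067 to 11 January 2069 is 463 days inclusive.
463 = 7 × 66 + 1, so there are 66 full weeks plus 1 extra day.
Each full week contributes 2 days from the set (Mon, Thu): 66 × 2 = 132.
The 1 extra day is Friday — none qualify.
Total: 132 + 0 = 132.

132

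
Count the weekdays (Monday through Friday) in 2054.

2054-01-01 is a Thursday.
That's 365 days from start to end, counting both.
365 = 7 × 52 + 1, so there are 52 full weeks plus 1 extra day.
Each full week contributes 5 weekdays (Mon–Fri): 52 × 5 = 260.
The 1 extra day is Thu — 1 of them qualifies.
Total: 260 + 1 = 261.

261 weekdays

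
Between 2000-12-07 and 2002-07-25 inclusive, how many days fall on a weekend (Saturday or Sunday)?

2000-12-07 is a Thursday.
The range spans 596 days (inclusive of both endpoints).
596 = 7 × 85 + 1, so there are 85 full weeks plus 1 extra day.
Each full week contributes 2 weekend days (Sat, Sun): 85 × 2 = 170.
The 1 extra day is Thu — none qualify.
Total: 170 + 0 = 170.

170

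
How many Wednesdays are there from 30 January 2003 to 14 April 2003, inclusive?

10

30 January 2003 is a Thursday.
The range spans 75 days (inclusive of both endpoints).
75 = 7 × 10 + 5, so there are 10 full weeks plus 5 extra days.
Each full week contributes one Wednesday: 10 so far.
The 5 extra days are Thu, Fri, Sat, Sun, Mon — none qualify.
Total: 10 + 0 = 10.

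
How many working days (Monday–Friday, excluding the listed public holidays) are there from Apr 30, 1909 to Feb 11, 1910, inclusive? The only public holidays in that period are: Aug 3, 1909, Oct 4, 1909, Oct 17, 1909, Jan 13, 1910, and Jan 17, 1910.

Apr 30, 1909 is a Friday.
The range spans 288 days (inclusive of both endpoints).
288 = 7 × 41 + 1, so there are 41 full weeks plus 1 extra day.
Each full week contributes 5 weekdays (Mon–Fri): 41 × 5 = 205.
The 1 extra day is Fri — 1 of them qualifies.
Total: 205 + 1 = 206.
Holidays: Aug 3, 1909 (Tue); Oct 4, 1909 (Mon); Oct 17, 1909 (Sun); Jan 13, 1910 (Thu); Jan 17, 1910 (Mon).
4 of the 5 holidays fall on weekdays; the rest are weekends and were already excluded.
Business days: 206 − 4 = 202.

202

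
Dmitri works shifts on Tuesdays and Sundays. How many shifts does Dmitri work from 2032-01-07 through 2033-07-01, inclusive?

154

2032-01-07 is a Wednesday.
From 2032-01-07 to 2033-07-01 is 542 days inclusive.
542 = 7 × 77 + 3, so there are 77 full weeks plus 3 extra days.
Each full week contributes 2 days from the set (Tue, Sun): 77 × 2 = 154.
The 3 extra days are Wed, Thu, Fri — none qualify.
Total: 154 + 0 = 154.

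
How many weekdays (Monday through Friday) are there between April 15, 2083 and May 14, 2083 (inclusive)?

22

April 15, 2083 is a Thursday.
The range spans 30 days (inclusive of both endpoints).
30 = 7 × 4 + 2, so there are 4 full weeks plus 2 extra days.
Each full week contributes 5 weekdays (Mon–Fri): 4 × 5 = 20.
The 2 extra days are Thu, Fri — 2 of them qualify.
Total: 20 + 2 = 22.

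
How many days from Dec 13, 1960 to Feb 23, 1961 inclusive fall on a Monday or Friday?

20

Dec 13, 1960 is a Tuesday.
From Dec 13, 1960 to Feb 23, 1961 is 73 days inclusive.
73 = 7 × 10 + 3, so there are 10 full weeks plus 3 extra days.
Each full week contributes 2 days from the set (Mon, Fri): 10 × 2 = 20.
The 3 extra days are Tue, Wed, Thu — none qualify.
Total: 20 + 0 = 20.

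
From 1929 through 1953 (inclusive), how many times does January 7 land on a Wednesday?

Day of week of January 7 in each year:
1929: Mon, 1930: Tue, 1931: Wed ✓, 1932: Thu, 1933: Sat, 1934: Sun, 1935: Mon, 1936: Tue, 1937: Thu, 1938: Fri, 1939: Sat, 1940: Sun, 1941: Tue, 1942: Wed ✓, 1943: Thu, 1944: Fri, 1945: Sun, 1946: Mon, 1947: Tue, 1948: Wed ✓, 1949: Fri, 1950: Sat, 1951: Sun, 1952: Mon, 1953: Wed ✓
Wednesdays: 1931, 1942, 1948, 1953.

4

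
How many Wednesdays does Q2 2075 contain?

13

1 April 2075 is a Monday.
From 1 April 2075 to 30 June 2075 is 91 days inclusive.
91 = 7 × 13, so the span is exactly 13 full weeks.
Each full week contributes one Wednesday: 13 so far.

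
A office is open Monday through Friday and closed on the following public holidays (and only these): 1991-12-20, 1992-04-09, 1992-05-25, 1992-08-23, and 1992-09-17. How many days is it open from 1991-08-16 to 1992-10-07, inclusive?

1991-08-16 is a Friday.
That's 419 days from start to end, counting both.
419 = 7 × 59 + 6, so there are 59 full weeks plus 6 extra days.
Each full week contributes 5 weekdays (Mon–Fri): 59 × 5 = 295.
The 6 extra days are Fri, Sat, Sun, Mon, Tue, Wed — 4 of them qualify.
Total: 295 + 4 = 299.
Holidays: 1991-12-20 (Fri); 1992-04-09 (Thu); 1992-05-25 (Mon); 1992-08-23 (Sun); 1992-09-17 (Thu).
4 of the 5 holidays fall on weekdays; the rest are weekends and were already excluded.
Business days: 299 − 4 = 295.

295 business days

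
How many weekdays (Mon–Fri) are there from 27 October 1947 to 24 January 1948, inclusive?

27 October 1947 is a Monday.
From 27 October 1947 to 24 January 1948 is 90 days inclusive.
90 = 7 × 12 + 6, so there are 12 full weeks plus 6 extra days.
Each full week contributes 5 weekdays (Mon–Fri): 12 × 5 = 60.
The 6 extra days are Monday, Tuesday, Wednesday, Thursday, Friday, Saturday — 5 of them qualify.
Total: 60 + 5 = 65.

65 weekdays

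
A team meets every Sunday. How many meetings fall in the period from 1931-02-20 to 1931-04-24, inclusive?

9

1931-02-20 is a Friday.
The range spans 64 days (inclusive of both endpoints).
64 = 7 × 9 + 1, so there are 9 full weeks plus 1 extra day.
Each full week contributes one Sunday: 9 so far.
The 1 extra day is Fri — none qualify.
Total: 9 + 0 = 9.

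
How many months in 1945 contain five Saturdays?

4

A month has five Saturdays exactly when Saturday falls within its first (length − 28) days.
Jan: 31 days, starts Mon → 5 of Mon, Tue, Wed
Feb: 28 days, starts Thu → 5 of (none)
Mar: 31 days, starts Thu → 5 of Thu, Fri, Sat ✓
Apr: 30 days, starts Sun → 5 of Sun, Mon
May: 31 days, starts Tue → 5 of Tue, Wed, Thu
Jun: 30 days, starts Fri → 5 of Fri, Sat ✓
Jul: 31 days, starts Sun → 5 of Sun, Mon, Tue
Aug: 31 days, starts Wed → 5 of Wed, Thu, Fri
Sep: 30 days, starts Sat → 5 of Sat, Sun ✓
Oct: 31 days, starts Mon → 5 of Mon, Tue, Wed
Nov: 30 days, starts Thu → 5 of Thu, Fri
Dec: 31 days, starts Sat → 5 of Sat, Sun, Mon ✓
Months with five Saturdays: Mar, Jun, Sep, Dec.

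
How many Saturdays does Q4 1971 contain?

13

October 1, 1971 is a Friday.
The range spans 92 days (inclusive of both endpoints).
92 = 7 × 13 + 1, so there are 13 full weeks plus 1 extra day.
Each full week contributes one Saturday: 13 so far.
The 1 extra day is Fri — none qualify.
Total: 13 + 0 = 13.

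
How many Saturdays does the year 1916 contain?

53

1 January 1916 is a Saturday.
From 1 January 1916 to 31 December 1916 is 366 days inclusive.
366 = 7 × 52 + 2, so there are 52 full weeks plus 2 extra days.
Each full week contributes one Saturday: 52 so far.
The 2 extra days are Saturday, Sunday — 1 of them qualifies.
Total: 52 + 1 = 53.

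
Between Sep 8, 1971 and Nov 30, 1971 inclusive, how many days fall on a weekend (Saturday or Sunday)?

24

Sep 8, 1971 is a Wednesday.
The range spans 84 days (inclusive of both endpoints).
84 = 7 × 12, so the span is exactly 12 full weeks.
Each full week contributes 2 weekend days (Sat, Sun): 12 × 2 = 24.
Total: 24.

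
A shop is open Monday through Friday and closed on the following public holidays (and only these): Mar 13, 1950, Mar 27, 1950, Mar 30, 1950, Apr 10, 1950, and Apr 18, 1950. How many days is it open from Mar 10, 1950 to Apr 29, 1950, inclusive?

31

Mar 10, 1950 is a Friday.
That's 51 days from start to end, counting both.
51 = 7 × 7 + 2, so there are 7 full weeks plus 2 extra days.
Each full week contributes 5 weekdays (Mon–Fri): 7 × 5 = 35.
The 2 extra days are Fri, Sat — 1 of them qualifies.
Total: 35 + 1 = 36.
Holidays: Mar 13, 1950 (Mon); Mar 27, 1950 (Mon); Mar 30, 1950 (Thu); Apr 10, 1950 (Mon); Apr 18, 1950 (Tue).
All 5 holidays fall on weekdays, so subtract 5.
Business days: 36 − 5 = 31.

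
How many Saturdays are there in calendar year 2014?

52

2014-01-01 is a Wednesday.
The range spans 365 days (inclusive of both endpoints).
365 = 7 × 52 + 1, so there are 52 full weeks plus 1 extra day.
Each full week contributes one Saturday: 52 so far.
The 1 extra day is Wed — none qualify.
Total: 52 + 0 = 52.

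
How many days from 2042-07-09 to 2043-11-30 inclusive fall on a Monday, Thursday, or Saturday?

219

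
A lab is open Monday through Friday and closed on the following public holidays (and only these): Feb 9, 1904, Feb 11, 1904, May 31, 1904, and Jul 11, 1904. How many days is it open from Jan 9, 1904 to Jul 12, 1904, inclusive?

Jan 9, 1904 is a Saturday.
That's 186 days from start to end, counting both.
186 = 7 × 26 + 4, so there are 26 full weeks plus 4 extra days.
Each full week contributes 5 weekdays (Mon–Fri): 26 × 5 = 130.
The 4 extra days are Saturday, Sunday, Monday, Tuesday — 2 of them qualify.
Total: 130 + 2 = 132.
Holidays: Feb 9, 1904 (Tue); Feb 11, 1904 (Thu); May 31, 1904 (Tue); Jul 11, 1904 (Mon).
All 4 holidays fall on weekdays, so subtract 4.
Business days: 132 − 4 = 128.

128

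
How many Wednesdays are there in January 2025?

5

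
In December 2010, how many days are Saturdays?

4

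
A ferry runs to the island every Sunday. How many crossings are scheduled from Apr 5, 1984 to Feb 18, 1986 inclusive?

Apr 5, 1984 is a Thursday.
The range spans 685 days (inclusive of both endpoints).
685 = 7 × 97 + 6, so there are 97 full weeks plus 6 extra days.
Each full week contributes one Sunday: 97 so far.
The 6 extra days are Thursday, Friday, Saturday, Sunday, Monday, Tuesday — 1 of them qualifies.
Total: 97 + 1 = 98.

98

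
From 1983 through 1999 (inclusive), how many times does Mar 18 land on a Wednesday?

3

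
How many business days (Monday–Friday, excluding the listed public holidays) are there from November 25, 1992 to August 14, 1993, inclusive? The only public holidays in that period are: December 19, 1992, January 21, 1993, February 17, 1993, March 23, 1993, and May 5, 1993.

November 25, 1992 is a Wednesday.
That's 263 days from start to end, counting both.
263 = 7 × 37 + 4, so there are 37 full weeks plus 4 extra days.
Each full week contributes 5 weekdays (Mon–Fri): 37 × 5 = 185.
The 4 extra days are Wednesday, Thursday, Friday, Saturday — 3 of them qualify.
Total: 185 + 3 = 188.
Holidays: December 19, 1992 (Sat); January 21, 1993 (Thu); February 17, 1993 (Wed); March 23, 1993 (Tue); May 5, 1993 (Wed).
4 of the 5 holidays fall on weekdays; the rest are weekends and were already excluded.
Business days: 188 − 4 = 184.

184 business days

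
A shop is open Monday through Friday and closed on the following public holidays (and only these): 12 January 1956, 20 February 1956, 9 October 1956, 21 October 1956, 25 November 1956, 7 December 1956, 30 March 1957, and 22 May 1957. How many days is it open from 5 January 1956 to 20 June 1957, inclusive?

376 working days

5 January 1956 is a Thursday.
The range spans 533 days (inclusive of both endpoints).
533 = 7 × 76 + 1, so there are 76 full weeks plus 1 extra day.
Each full week contributes 5 weekdays (Mon–Fri): 76 × 5 = 380.
The 1 extra day is Thu — 1 of them qualifies.
Total: 380 + 1 = 381.
Holidays: 12 January 1956 (Thu); 20 February 1956 (Mon); 9 October 1956 (Tue); 21 October 1956 (Sun); 25 November 1956 (Sun); 7 December 1956 (Fri); 30 March 1957 (Sat); 22 May 1957 (Wed).
5 of the 8 holidays fall on weekdays; the rest are weekends and were already excluded.
Business days: 381 − 5 = 376.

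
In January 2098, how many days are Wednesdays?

5

2098-01-01 is a Wednesday.
That's 31 days from start to end, counting both.
31 = 7 × 4 + 3, so there are 4 full weeks plus 3 extra days.
Each full week contributes one Wednesday: 4 so far.
The 3 extra days are Wednesday, Thursday, Friday — 1 of them qualifies.
Total: 4 + 1 = 5.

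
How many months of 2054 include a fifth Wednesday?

4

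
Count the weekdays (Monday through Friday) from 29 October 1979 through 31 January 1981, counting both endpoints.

29 October 1979 is a Monday.
From 29 October 1979 to 31 January 1981 is 461 days inclusive.
461 = 7 × 65 + 6, so there are 65 full weeks plus 6 extra days.
Each full week contributes 5 weekdays (Mon–Fri): 65 × 5 = 325.
The 6 extra days are Monday, Tuesday, Wednesday, Thursday, Friday, Saturday — 5 of them qualify.
Total: 325 + 5 = 330.

330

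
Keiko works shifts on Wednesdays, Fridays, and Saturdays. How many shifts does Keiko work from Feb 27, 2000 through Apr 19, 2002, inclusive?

335

Feb 27, 2000 is a Sunday.
From Feb 27, 2000 to Apr 19, 2002 is 783 days inclusive.
783 = 7 × 111 + 6, so there are 111 full weeks plus 6 extra days.
Each full week contributes 3 days from the set (Wed, Fri, Sat): 111 × 3 = 333.
The 6 extra days are Sun, Mon, Tue, Wed, Thu, Fri — 2 of them qualify.
Total: 333 + 2 = 335.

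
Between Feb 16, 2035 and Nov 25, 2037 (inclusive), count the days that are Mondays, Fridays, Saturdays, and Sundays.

Feb 16, 2035 is a Friday.
From Feb 16, 2035 to Nov 25, 2037 is 1014 days inclusive.
1014 = 7 × 144 + 6, so there are 144 full weeks plus 6 extra days.
Each full week contributes 4 days from the set (Mon, Fri, Sat, Sun): 144 × 4 = 576.
The 6 extra days are Friday, Saturday, Sunday, Monday, Tuesday, Wednesday — 4 of them qualify.
Total: 576 + 4 = 580.

580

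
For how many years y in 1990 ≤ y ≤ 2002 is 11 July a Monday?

Day of week of July 11 in each year:
1990: Wed, 1991: Thu, 1992: Sat, 1993: Sun, 1994: Mon ✓, 1995: Tue, 1996: Thu, 1997: Fri, 1998: Sat, 1999: Sun, 2000: Tue, 2001: Wed, 2002: Thu
Mondays: 1994.

1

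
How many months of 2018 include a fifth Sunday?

A month has five Sundays exactly when Sunday falls within its first (length − 28) days.
Jan: 31 days, starts Mon → 5 of Mon, Tue, Wed
Feb: 28 days, starts Thu → 5 of (none)
Mar: 31 days, starts Thu → 5 of Thu, Fri, Sat
Apr: 30 days, starts Sun → 5 of Sun, Mon ✓
May: 31 days, starts Tue → 5 of Tue, Wed, Thu
Jun: 30 days, starts Fri → 5 of Fri, Sat
Jul: 31 days, starts Sun → 5 of Sun, Mon, Tue ✓
Aug: 31 days, starts Wed → 5 of Wed, Thu, Fri
Sep: 30 days, starts Sat → 5 of Sat, Sun ✓
Oct: 31 days, starts Mon → 5 of Mon, Tue, Wed
Nov: 30 days, starts Thu → 5 of Thu, Fri
Dec: 31 days, starts Sat → 5 of Sat, Sun, Mon ✓
Months with five Sundays: Apr, Jul, Sep, Dec.

4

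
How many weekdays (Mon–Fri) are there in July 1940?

July 1, 1940 is a Monday.
That's 31 days from start to end, counting both.
31 = 7 × 4 + 3, so there are 4 full weeks plus 3 extra days.
Each full week contributes 5 weekdays (Mon–Fri): 4 × 5 = 20.
The 3 extra days are Monday, Tuesday, Wednesday — 3 of them qualify.
Total: 20 + 3 = 23.

23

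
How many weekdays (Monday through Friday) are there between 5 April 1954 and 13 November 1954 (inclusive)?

160

5 April 1954 is a Monday.
The range spans 223 days (inclusive of both endpoints).
223 = 7 × 31 + 6, so there are 31 full weeks plus 6 extra days.
Each full week contributes 5 weekdays (Mon–Fri): 31 × 5 = 155.
The 6 extra days are Mon, Tue, Wed, Thu, Fri, Sat — 5 of them qualify.
Total: 155 + 5 = 160.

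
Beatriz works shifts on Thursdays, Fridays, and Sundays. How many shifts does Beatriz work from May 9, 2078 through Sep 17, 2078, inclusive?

May 9, 2078 is a Monday.
From May 9, 2078 to Sep 17, 2078 is 132 days inclusive.
132 = 7 × 18 + 6, so there are 18 full weeks plus 6 extra days.
Each full week contributes 3 days from the set (Thu, Fri, Sun): 18 × 3 = 54.
The 6 extra days are Monday, Tuesday, Wednesday, Thursday, Friday, Saturday — 2 of them qualify.
Total: 54 + 2 = 56.

56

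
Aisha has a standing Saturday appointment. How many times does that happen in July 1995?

5

July 1, 1995 is a Saturday.
The range spans 31 days (inclusive of both endpoints).
31 = 7 × 4 + 3, so there are 4 full weeks plus 3 extra days.
Each full week contributes one Saturday: 4 so far.
The 3 extra days are Saturday, Sunday, Monday — 1 of them qualifies.
Total: 4 + 1 = 5.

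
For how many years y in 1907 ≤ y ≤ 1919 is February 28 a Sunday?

Day of week of February 28 in each year:
1907: Thu, 1908: Fri, 1909: Sun ✓, 1910: Mon, 1911: Tue, 1912: Wed, 1913: Fri, 1914: Sat, 1915: Sun ✓, 1916: Mon, 1917: Wed, 1918: Thu, 1919: Fri
Sundays: 1909, 1915.

2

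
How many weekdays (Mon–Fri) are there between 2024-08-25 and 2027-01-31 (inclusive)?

635

2024-08-25 is a Sunday.
From 2024-08-25 to 2027-01-31 is 890 days inclusive.
890 = 7 × 127 + 1, so there are 127 full weeks plus 1 extra day.
Each full week contributes 5 weekdays (Mon–Fri): 127 × 5 = 635.
The 1 extra day is Sunday — none qualify.
Total: 635 + 0 = 635.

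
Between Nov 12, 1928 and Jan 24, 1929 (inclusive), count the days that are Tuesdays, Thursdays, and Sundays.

32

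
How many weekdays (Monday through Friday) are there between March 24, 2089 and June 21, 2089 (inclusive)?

March 24, 2089 is a Thursday.
From March 24, 2089 to June 21, 2089 is 90 days inclusive.
90 = 7 × 12 + 6, so there are 12 full weeks plus 6 extra days.
Each full week contributes 5 weekdays (Mon–Fri): 12 × 5 = 60.
The 6 extra days are Thursday, Friday, Saturday, Sunday, Monday, Tuesday — 4 of them qualify.
Total: 60 + 4 = 64.

64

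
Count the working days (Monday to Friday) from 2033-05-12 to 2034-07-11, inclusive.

2033-05-12 is a Thursday.
The range spans 426 days (inclusive of both endpoints).
426 = 7 × 60 + 6, so there are 60 full weeks plus 6 extra days.
Each full week contributes 5 weekdays (Mon–Fri): 60 × 5 = 300.
The 6 extra days are Thu, Fri, Sat, Sun, Mon, Tue — 4 of them qualify.
Total: 300 + 4 = 304.

304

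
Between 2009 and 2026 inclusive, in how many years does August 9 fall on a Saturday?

2

Day of week of August 9 in each year:
2009: Sun, 2010: Mon, 2011: Tue, 2012: Thu, 2013: Fri, 2014: Sat ✓, 2015: Sun, 2016: Tue, 2017: Wed, 2018: Thu, 2019: Fri, 2020: Sun, 2021: Mon, 2022: Tue, 2023: Wed, 2024: Fri, 2025: Sat ✓, 2026: Sun
Saturdays: 2014, 2025.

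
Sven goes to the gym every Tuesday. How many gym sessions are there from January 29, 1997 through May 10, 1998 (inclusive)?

66

January 29, 1997 is a Wednesday.
From January 29, 1997 to May 10, 1998 is 467 days inclusive.
467 = 7 × 66 + 5, so there are 66 full weeks plus 5 extra days.
Each full week contributes one Tuesday: 66 so far.
The 5 extra days are Wednesday, Thursday, Friday, Saturday, Sunday — none qualify.
Total: 66 + 0 = 66.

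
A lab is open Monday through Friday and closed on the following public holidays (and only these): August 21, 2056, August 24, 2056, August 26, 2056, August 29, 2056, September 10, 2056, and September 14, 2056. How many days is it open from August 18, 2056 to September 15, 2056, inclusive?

August 18, 2056 is a Friday.
From August 18, 2056 to September 15, 2056 is 29 days inclusive.
29 = 7 × 4 + 1, so there are 4 full weeks plus 1 extra day.
Each full week contributes 5 weekdays (Mon–Fri): 4 × 5 = 20.
The 1 extra day is Fri — 1 of them qualifies.
Total: 20 + 1 = 21.
Holidays: August 21, 2056 (Mon); August 24, 2056 (Thu); August 26, 2056 (Sat); August 29, 2056 (Tue); September 10, 2056 (Sun); September 14, 2056 (Thu).
4 of the 6 holidays fall on weekdays; the rest are weekends and were already excluded.
Business days: 21 − 4 = 17.

17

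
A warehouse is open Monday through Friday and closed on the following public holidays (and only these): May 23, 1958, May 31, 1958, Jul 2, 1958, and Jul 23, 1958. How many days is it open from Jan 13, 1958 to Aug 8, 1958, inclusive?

Jan 13, 1958 is a Monday.
From Jan 13, 1958 to Aug 8, 1958 is 208 days inclusive.
208 = 7 × 29 + 5, so there are 29 full weeks plus 5 extra days.
Each full week contributes 5 weekdays (Mon–Fri): 29 × 5 = 145.
The 5 extra days are Monday, Tuesday, Wednesday, Thursday, Friday — 5 of them qualify.
Total: 145 + 5 = 150.
Holidays: May 23, 1958 (Fri); May 31, 1958 (Sat); Jul 2, 1958 (Wed); Jul 23, 1958 (Wed).
3 of the 4 holidays fall on weekdays; the rest are weekends and were already excluded.
Business days: 150 − 3 = 147.

147 working days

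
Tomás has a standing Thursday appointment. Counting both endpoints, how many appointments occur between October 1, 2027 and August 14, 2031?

October 1, 2027 is a Friday.
From October 1, 2027 to August 14, 2031 is 1414 days inclusive.
1414 = 7 × 202, so the span is exactly 202 full weeks.
Each full week contributes one Thursday: 202 so far.
Total: 202.

202 Thursdays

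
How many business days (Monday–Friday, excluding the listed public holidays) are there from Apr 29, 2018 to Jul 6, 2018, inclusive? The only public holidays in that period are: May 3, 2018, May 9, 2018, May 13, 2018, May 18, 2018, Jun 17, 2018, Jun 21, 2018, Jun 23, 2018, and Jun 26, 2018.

45 business days

Apr 29, 2018 is a Sunday.
From Apr 29, 2018 to Jul 6, 2018 is 69 days inclusive.
69 = 7 × 9 + 6, so there are 9 full weeks plus 6 extra days.
Each full week contributes 5 weekdays (Mon–Fri): 9 × 5 = 45.
The 6 extra days are Sun, Mon, Tue, Wed, Thu, Fri — 5 of them qualify.
Total: 45 + 5 = 50.
Holidays: May 3, 2018 (Thu); May 9, 2018 (Wed); May 13, 2018 (Sun); May 18, 2018 (Fri); Jun 17, 2018 (Sun); Jun 21, 2018 (Thu); Jun 23, 2018 (Sat); Jun 26, 2018 (Tue).
5 of the 8 holidays fall on weekdays; the rest are weekends and were already excluded.
Business days: 50 − 5 = 45.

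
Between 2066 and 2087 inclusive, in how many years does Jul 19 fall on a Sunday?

3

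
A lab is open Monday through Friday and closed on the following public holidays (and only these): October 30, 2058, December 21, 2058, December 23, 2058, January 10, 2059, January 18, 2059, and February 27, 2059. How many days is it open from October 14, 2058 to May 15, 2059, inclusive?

October 14, 2058 is a Monday.
The range spans 214 days (inclusive of both endpoints).
214 = 7 × 30 + 4, so there are 30 full weeks plus 4 extra days.
Each full week contributes 5 weekdays (Mon–Fri): 30 × 5 = 150.
The 4 extra days are Monday, Tuesday, Wednesday, Thursday — 4 of them qualify.
Total: 150 + 4 = 154.
Holidays: October 30, 2058 (Wed); December 21, 2058 (Sat); December 23, 2058 (Mon); January 10, 2059 (Fri); January 18, 2059 (Sat); February 27, 2059 (Thu).
4 of the 6 holidays fall on weekdays; the rest are weekends and were already excluded.
Business days: 154 − 4 = 150.

150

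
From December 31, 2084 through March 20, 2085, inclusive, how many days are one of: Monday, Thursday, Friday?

December 31, 2084 is a Sunday.
That's 80 days from start to end, counting both.
80 = 7 × 11 + 3, so there are 11 full weeks plus 3 extra days.
Each full week contributes 3 days from the set (Mon, Thu, Fri): 11 × 3 = 33.
The 3 extra days are Sun, Mon, Tue — 1 of them qualifies.
Total: 33 + 1 = 34.

34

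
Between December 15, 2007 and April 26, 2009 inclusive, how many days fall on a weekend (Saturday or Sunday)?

144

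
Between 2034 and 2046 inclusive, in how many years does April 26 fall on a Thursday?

Day of week of April 26 in each year:
2034: Wed, 2035: Thu ✓, 2036: Sat, 2037: Sun, 2038: Mon, 2039: Tue, 2040: Thu ✓, 2041: Fri, 2042: Sat, 2043: Sun, 2044: Tue, 2045: Wed, 2046: Thu ✓
Thursdays: 2035, 2040, 2046.

3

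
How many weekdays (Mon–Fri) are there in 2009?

2009-01-01 is a Thursday.
From 2009-01-01 to 2009-12-31 is 365 days inclusive.
365 = 7 × 52 + 1, so there are 52 full weeks plus 1 extra day.
Each full week contributes 5 weekdays (Mon–Fri): 52 × 5 = 260.
The 1 extra day is Thursday — 1 of them qualifies.
Total: 260 + 1 = 261.

261 weekdays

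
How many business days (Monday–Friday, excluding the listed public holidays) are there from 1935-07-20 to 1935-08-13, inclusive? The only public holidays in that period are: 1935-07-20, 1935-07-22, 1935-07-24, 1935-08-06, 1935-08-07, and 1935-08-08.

12

1935-07-20 is a Saturday.
From 1935-07-20 to 1935-08-13 is 25 days inclusive.
25 = 7 × 3 + 4, so there are 3 full weeks plus 4 extra days.
Each full week contributes 5 weekdays (Mon–Fri): 3 × 5 = 15.
The 4 extra days are Saturday, Sunday, Monday, Tuesday — 2 of them qualify.
Total: 15 + 2 = 17.
Holidays: 1935-07-20 (Sat); 1935-07-22 (Mon); 1935-07-24 (Wed); 1935-08-06 (Tue); 1935-08-07 (Wed); 1935-08-08 (Thu).
5 of the 6 holidays fall on weekdays; the rest are weekends and were already excluded.
Business days: 17 − 5 = 12.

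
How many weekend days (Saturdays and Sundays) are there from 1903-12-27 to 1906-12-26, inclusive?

313

1903-12-27 is a Sunday.
From 1903-12-27 to 1906-12-26 is 1096 days inclusive.
1096 = 7 × 156 + 4, so there are 156 full weeks plus 4 extra days.
Each full week contributes 2 weekend days (Sat, Sun): 156 × 2 = 312.
The 4 extra days are Sunday, Monday, Tuesday, Wednesday — 1 of them qualifies.
Total: 312 + 1 = 313.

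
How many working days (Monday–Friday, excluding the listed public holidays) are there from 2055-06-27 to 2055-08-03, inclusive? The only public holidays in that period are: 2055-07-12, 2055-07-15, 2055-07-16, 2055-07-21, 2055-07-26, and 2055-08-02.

21 working days

2055-06-27 is a Sunday.
From 2055-06-27 to 2055-08-03 is 38 days inclusive.
38 = 7 × 5 + 3, so there are 5 full weeks plus 3 extra days.
Each full week contributes 5 weekdays (Mon–Fri): 5 × 5 = 25.
The 3 extra days are Sun, Mon, Tue — 2 of them qualify.
Total: 25 + 2 = 27.
Holidays: 2055-07-12 (Mon); 2055-07-15 (Thu); 2055-07-16 (Fri); 2055-07-21 (Wed); 2055-07-26 (Mon); 2055-08-02 (Mon).
All 6 holidays fall on weekdays, so subtract 6.
Business days: 27 − 6 = 21.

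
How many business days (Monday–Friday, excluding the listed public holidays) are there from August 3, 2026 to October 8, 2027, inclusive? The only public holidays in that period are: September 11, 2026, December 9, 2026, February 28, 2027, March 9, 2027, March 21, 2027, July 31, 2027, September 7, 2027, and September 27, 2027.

305 business days

August 3, 2026 is a Monday.
From August 3, 2026 to October 8, 2027 is 432 days inclusive.
432 = 7 × 61 + 5, so there are 61 full weeks plus 5 extra days.
Each full week contributes 5 weekdays (Mon–Fri): 61 × 5 = 305.
The 5 extra days are Mon, Tue, Wed, Thu, Fri — 5 of them qualify.
Total: 305 + 5 = 310.
Holidays: September 11, 2026 (Fri); December 9, 2026 (Wed); February 28, 2027 (Sun); March 9, 2027 (Tue); March 21, 2027 (Sun); July 31, 2027 (Sat); September 7, 2027 (Tue); September 27, 2027 (Mon).
5 of the 8 holidays fall on weekdays; the rest are weekends and were already excluded.
Business days: 310 − 5 = 305.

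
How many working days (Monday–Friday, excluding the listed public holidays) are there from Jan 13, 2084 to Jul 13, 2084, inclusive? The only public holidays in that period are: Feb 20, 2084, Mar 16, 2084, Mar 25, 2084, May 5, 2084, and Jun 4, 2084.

Jan 13, 2084 is a Thursday.
That's 183 days from start to end, counting both.
183 = 7 × 26 + 1, so there are 26 full weeks plus 1 extra day.
Each full week contributes 5 weekdays (Mon–Fri): 26 × 5 = 130.
The 1 extra day is Thu — 1 of them qualifies.
Total: 130 + 1 = 131.
Holidays: Feb 20, 2084 (Sun); Mar 16, 2084 (Thu); Mar 25, 2084 (Sat); May 5, 2084 (Fri); Jun 4, 2084 (Sun).
2 of the 5 holidays fall on weekdays; the rest are weekends and were already excluded.
Business days: 131 − 2 = 129.

129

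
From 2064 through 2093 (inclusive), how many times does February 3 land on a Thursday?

Day of week of February 3 in each year:
2064: Sun, 2065: Tue, 2066: Wed, 2067: Thu ✓, 2068: Fri, 2069: Sun, 2070: Mon, 2071: Tue, 2072: Wed, 2073: Fri, 2074: Sat, 2075: Sun, 2076: Mon, 2077: Wed, 2078: Thu ✓, 2079: Fri, 2080: Sat, 2081: Mon, 2082: Tue, 2083: Wed, 2084: Thu ✓, 2085: Sat, 2086: Sun, 2087: Mon, 2088: Tue, 2089: Thu ✓, 2090: Fri, 2091: Sat, 2092: Sun, 2093: Tue
Thursdays: 2067, 2078, 2084, 2089.

4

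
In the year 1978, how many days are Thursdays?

52

Jan 1, 1978 is a Sunday.
The range spans 365 days (inclusive of both endpoints).
365 = 7 × 52 + 1, so there are 52 full weeks plus 1 extra day.
Each full week contributes one Thursday: 52 so far.
The 1 extra day is Sun — none qualify.
Total: 52 + 0 = 52.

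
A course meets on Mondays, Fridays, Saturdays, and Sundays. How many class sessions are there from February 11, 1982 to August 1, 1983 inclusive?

February 11, 1982 is a Thursday.
The range spans 537 days (inclusive of both endpoints).
537 = 7 × 76 + 5, so there are 76 full weeks plus 5 extra days.
Each full week contributes 4 days from the set (Mon, Fri, Sat, Sun): 76 × 4 = 304.
The 5 extra days are Thursday, Friday, Saturday, Sunday, Monday — 4 of them qualify.
Total: 304 + 4 = 308.

308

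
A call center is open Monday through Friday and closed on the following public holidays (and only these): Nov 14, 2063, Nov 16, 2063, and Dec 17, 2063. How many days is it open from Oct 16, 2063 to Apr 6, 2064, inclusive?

Oct 16, 2063 is a Tuesday.
The range spans 174 days (inclusive of both endpoints).
174 = 7 × 24 + 6, so there are 24 full weeks plus 6 extra days.
Each full week contributes 5 weekdays (Mon–Fri): 24 × 5 = 120.
The 6 extra days are Tue, Wed, Thu, Fri, Sat, Sun — 4 of them qualify.
Total: 120 + 4 = 124.
Holidays: Nov 14, 2063 (Wed); Nov 16, 2063 (Fri); Dec 17, 2063 (Mon).
All 3 holidays fall on weekdays, so subtract 3.
Business days: 124 − 3 = 121.

121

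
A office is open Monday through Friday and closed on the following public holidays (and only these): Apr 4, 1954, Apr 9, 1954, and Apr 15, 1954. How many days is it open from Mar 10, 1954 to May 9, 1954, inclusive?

Mar 10, 1954 is a Wednesday.
From Mar 10, 1954 to May 9, 1954 is 61 days inclusive.
61 = 7 × 8 + 5, so there are 8 full weeks plus 5 extra days.
Each full week contributes 5 weekdays (Mon–Fri): 8 × 5 = 40.
The 5 extra days are Wednesday, Thursday, Friday, Saturday, Sunday — 3 of them qualify.
Total: 40 + 3 = 43.
Holidays: Apr 4, 1954 (Sun); Apr 9, 1954 (Fri); Apr 15, 1954 (Thu).
2 of the 3 holidays fall on weekdays; the rest are weekends and were already excluded.
Business days: 43 − 2 = 41.

41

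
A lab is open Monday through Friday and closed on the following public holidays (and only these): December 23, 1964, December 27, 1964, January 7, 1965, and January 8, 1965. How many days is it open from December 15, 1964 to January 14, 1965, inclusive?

December 15, 1964 is a Tuesday.
The range spans 31 days (inclusive of both endpoints).
31 = 7 × 4 + 3, so there are 4 full weeks plus 3 extra days.
Each full week contributes 5 weekdays (Mon–Fri): 4 × 5 = 20.
The 3 extra days are Tue, Wed, Thu — 3 of them qualify.
Total: 20 + 3 = 23.
Holidays: December 23, 1964 (Wed); December 27, 1964 (Sun); January 7, 1965 (Thu); January 8, 1965 (Fri).
3 of the 4 holidays fall on weekdays; the rest are weekends and were already excluded.
Business days: 23 − 3 = 20.

20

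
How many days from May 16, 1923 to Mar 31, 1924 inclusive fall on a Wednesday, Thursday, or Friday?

May 16, 1923 is a Wednesday.
The range spans 321 days (inclusive of both endpoints).
321 = 7 × 45 + 6, so there are 45 full weeks plus 6 extra days.
Each full week contributes 3 days from the set (Wed, Thu, Fri): 45 × 3 = 135.
The 6 extra days are Wednesday, Thursday, Friday, Saturday, Sunday, Monday — 3 of them qualify.
Total: 135 + 3 = 138.

138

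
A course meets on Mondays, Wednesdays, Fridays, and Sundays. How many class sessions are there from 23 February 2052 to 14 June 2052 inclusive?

23 February 2052 is a Friday.
That's 113 days from start to end, counting both.
113 = 7 × 16 + 1, so there are 16 full weeks plus 1 extra day.
Each full week contributes 4 days from the set (Mon, Wed, Fri, Sun): 16 × 4 = 64.
The 1 extra day is Fri — 1 of them qualifies.
Total: 64 + 1 = 65.

65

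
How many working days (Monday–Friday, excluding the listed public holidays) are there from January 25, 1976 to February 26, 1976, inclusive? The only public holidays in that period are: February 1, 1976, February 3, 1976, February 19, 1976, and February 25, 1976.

21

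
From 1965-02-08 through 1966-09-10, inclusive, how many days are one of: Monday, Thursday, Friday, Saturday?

332

1965-02-08 is a Monday.
That's 580 days from start to end, counting both.
580 = 7 × 82 + 6, so there are 82 full weeks plus 6 extra days.
Each full week contributes 4 days from the set (Mon, Thu, Fri, Sat): 82 × 4 = 328.
The 6 extra days are Monday, Tuesday, Wednesday, Thursday, Friday, Saturday — 4 of them qualify.
Total: 328 + 4 = 332.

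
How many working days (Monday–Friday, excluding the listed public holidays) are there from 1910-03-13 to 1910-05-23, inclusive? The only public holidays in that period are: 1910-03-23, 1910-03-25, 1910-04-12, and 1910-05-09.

47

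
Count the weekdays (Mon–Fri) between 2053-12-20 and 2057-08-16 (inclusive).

954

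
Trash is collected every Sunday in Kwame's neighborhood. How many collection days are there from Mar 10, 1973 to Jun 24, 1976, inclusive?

172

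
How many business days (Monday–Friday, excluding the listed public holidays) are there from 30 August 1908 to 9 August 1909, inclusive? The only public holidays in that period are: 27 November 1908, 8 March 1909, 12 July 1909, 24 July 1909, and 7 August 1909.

243 business days

30 August 1908 is a Sunday.
That's 345 days from start to end, counting both.
345 = 7 × 49 + 2, so there are 49 full weeks plus 2 extra days.
Each full week contributes 5 weekdays (Mon–Fri): 49 × 5 = 245.
The 2 extra days are Sun, Mon — 1 of them qualifies.
Total: 245 + 1 = 246.
Holidays: 27 November 1908 (Fri); 8 March 1909 (Mon); 12 July 1909 (Mon); 24 July 1909 (Sat); 7 August 1909 (Sat).
3 of the 5 holidays fall on weekdays; the rest are weekends and were already excluded.
Business days: 246 − 3 = 243.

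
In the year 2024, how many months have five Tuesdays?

A month has five Tuesdays exactly when Tuesday falls within its first (length − 28) days.
Jan: 31 days, starts Mon → 5 of Mon, Tue, Wed ✓
Feb: 29 days, starts Thu → 5 of Thu
Mar: 31 days, starts Fri → 5 of Fri, Sat, Sun
Apr: 30 days, starts Mon → 5 of Mon, Tue ✓
May: 31 days, starts Wed → 5 of Wed, Thu, Fri
Jun: 30 days, starts Sat → 5 of Sat, Sun
Jul: 31 days, starts Mon → 5 of Mon, Tue, Wed ✓
Aug: 31 days, starts Thu → 5 of Thu, Fri, Sat
Sep: 30 days, starts Sun → 5 of Sun, Mon
Oct: 31 days, starts Tue → 5 of Tue, Wed, Thu ✓
Nov: 30 days, starts Fri → 5 of Fri, Sat
Dec: 31 days, starts Sun → 5 of Sun, Mon, Tue ✓
Months with five Tuesdays: Jan, Apr, Jul, Oct, Dec.

5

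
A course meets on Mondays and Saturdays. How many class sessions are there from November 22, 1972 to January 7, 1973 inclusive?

13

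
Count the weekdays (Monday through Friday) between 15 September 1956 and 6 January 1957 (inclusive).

80 weekdays

15 September 1956 is a Saturday.
The range spans 114 days (inclusive of both endpoints).
114 = 7 × 16 + 2, so there are 16 full weeks plus 2 extra days.
Each full week contributes 5 weekdays (Mon–Fri): 16 × 5 = 80.
The 2 extra days are Saturday, Sunday — none qualify.
Total: 80 + 0 = 80.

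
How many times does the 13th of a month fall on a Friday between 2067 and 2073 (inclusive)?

Friday-the-13ths by year:
2067: May
2068: Jan, Apr, Jul
2069: Sep, Dec
2070: Jun
2071: Feb, Mar, Nov
2072: May
2073: Jan, Oct

13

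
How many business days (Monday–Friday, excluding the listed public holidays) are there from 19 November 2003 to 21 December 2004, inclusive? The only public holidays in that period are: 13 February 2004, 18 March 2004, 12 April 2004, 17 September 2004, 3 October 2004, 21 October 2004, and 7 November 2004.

280

19 November 2003 is a Wednesday.
From 19 November 2003 to 21 December 2004 is 399 days inclusive.
399 = 7 × 57, so the span is exactly 57 full weeks.
Each full week contributes 5 weekdays (Mon–Fri): 57 × 5 = 285.
Holidays: 13 February 2004 (Fri); 18 March 2004 (Thu); 12 April 2004 (Mon); 17 September 2004 (Fri); 3 October 2004 (Sun); 21 October 2004 (Thu); 7 November 2004 (Sun).
5 of the 7 holidays fall on weekdays; the rest are weekends and were already excluded.
Business days: 285 − 5 = 280.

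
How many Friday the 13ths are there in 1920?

2

The 13th falls on a Friday when the month's 13th has weekday Fri.
Jan 13 is Tue; Feb 13 is Fri ✓; Mar 13 is Sat; Apr 13 is Tue; May 13 is Thu; Jun 13 is Sun; Jul 13 is Tue; Aug 13 is Fri ✓; Sep 13 is Mon; Oct 13 is Wed; Nov 13 is Sat; Dec 13 is Mon.
Friday the 13ths: Feb, Aug.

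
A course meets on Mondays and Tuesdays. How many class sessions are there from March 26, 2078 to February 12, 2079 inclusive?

March 26, 2078 is a Saturday.
That's 324 days from start to end, counting both.
324 = 7 × 46 + 2, so there are 46 full weeks plus 2 extra days.
Each full week contributes 2 days from the set (Mon, Tue): 46 × 2 = 92.
The 2 extra days are Saturday, Sunday — none qualify.
Total: 92 + 0 = 92.

92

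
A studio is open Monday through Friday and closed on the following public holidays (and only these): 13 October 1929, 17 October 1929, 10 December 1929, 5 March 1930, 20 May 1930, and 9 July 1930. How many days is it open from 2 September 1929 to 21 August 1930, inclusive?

2 September 1929 is a Monday.
From 2 September 1929 to 21 August 1930 is 354 days inclusive.
354 = 7 × 50 + 4, so there are 50 full weeks plus 4 extra days.
Each full week contributes 5 weekdays (Mon–Fri): 50 × 5 = 250.
The 4 extra days are Mon, Tue, Wed, Thu — 4 of them qualify.
Total: 250 + 4 = 254.
Holidays: 13 October 1929 (Sun); 17 October 1929 (Thu); 10 December 1929 (Tue); 5 March 1930 (Wed); 20 May 1930 (Tue); 9 July 1930 (Wed).
5 of the 6 holidays fall on weekdays; the rest are weekends and were already excluded.
Business days: 254 − 5 = 249.

249 working days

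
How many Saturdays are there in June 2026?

4

1 June 2026 is a Monday.
That's 30 days from start to end, counting both.
30 = 7 × 4 + 2, so there are 4 full weeks plus 2 extra days.
Each full week contributes one Saturday: 4 so far.
The 2 extra days are Monday, Tuesday — none qualify.
Total: 4 + 0 = 4.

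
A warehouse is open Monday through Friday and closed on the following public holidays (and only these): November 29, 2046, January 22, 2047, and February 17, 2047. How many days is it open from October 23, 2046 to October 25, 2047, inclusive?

262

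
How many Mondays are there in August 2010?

Aug 1, 2010 is a Sunday.
From Aug 1, 2010 to Aug 31, 2010 is 31 days inclusive.
31 = 7 × 4 + 3, so there are 4 full weeks plus 3 extra days.
Each full week contributes one Monday: 4 so far.
The 3 extra days are Sunday, Monday, Tuesday — 1 of them qualifies.
Total: 4 + 1 = 5.

5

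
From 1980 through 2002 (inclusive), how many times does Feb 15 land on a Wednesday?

3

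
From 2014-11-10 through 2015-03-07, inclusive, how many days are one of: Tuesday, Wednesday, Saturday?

51

2014-11-10 is a Monday.
That's 118 days from start to end, counting both.
118 = 7 × 16 + 6, so there are 16 full weeks plus 6 extra days.
Each full week contributes 3 days from the set (Tue, Wed, Sat): 16 × 3 = 48.
The 6 extra days are Monday, Tuesday, Wednesday, Thursday, Friday, Saturday — 3 of them qualify.
Total: 48 + 3 = 51.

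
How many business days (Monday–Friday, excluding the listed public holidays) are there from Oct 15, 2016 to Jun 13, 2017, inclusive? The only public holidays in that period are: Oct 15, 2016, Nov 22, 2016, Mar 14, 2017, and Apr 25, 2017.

169

Oct 15, 2016 is a Saturday.
That's 242 days from start to end, counting both.
242 = 7 × 34 + 4, so there are 34 full weeks plus 4 extra days.
Each full week contributes 5 weekdays (Mon–Fri): 34 × 5 = 170.
The 4 extra days are Sat, Sun, Mon, Tue — 2 of them qualify.
Total: 170 + 2 = 172.
Holidays: Oct 15, 2016 (Sat); Nov 22, 2016 (Tue); Mar 14, 2017 (Tue); Apr 25, 2017 (Tue).
3 of the 4 holidays fall on weekdays; the rest are weekends and were already excluded.
Business days: 172 − 3 = 169.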